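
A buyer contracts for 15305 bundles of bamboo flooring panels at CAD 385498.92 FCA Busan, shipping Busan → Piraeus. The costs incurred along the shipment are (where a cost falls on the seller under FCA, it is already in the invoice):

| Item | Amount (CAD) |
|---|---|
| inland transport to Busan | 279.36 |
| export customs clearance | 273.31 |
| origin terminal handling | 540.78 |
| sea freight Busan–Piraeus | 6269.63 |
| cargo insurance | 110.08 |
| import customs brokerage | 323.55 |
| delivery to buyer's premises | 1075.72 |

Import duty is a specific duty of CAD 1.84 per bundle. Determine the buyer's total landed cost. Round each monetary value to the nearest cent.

Total landed cost: CAD 421979.88

FCA: the seller delivers export-cleared goods to the carrier; the buyer bears costs from that point.
Already in the invoice (seller's account under FCA): inland to port, export clearance — exclude.
CIF value = FCA price + origin terminal + freight + insurance = 385498.92 + 540.78 + 6269.63 + 110.08 = 392419.41
Import duty = 15305 × 1.84 = 28161.20
Buyer bears: origin terminal 540.78 + freight 6269.63 + insurance 110.08 + brokerage 323.55 + delivery 1075.72 + duty 28161.20 = 36480.96
Landed cost = invoice 385498.92 + 36480.96 = 421979.88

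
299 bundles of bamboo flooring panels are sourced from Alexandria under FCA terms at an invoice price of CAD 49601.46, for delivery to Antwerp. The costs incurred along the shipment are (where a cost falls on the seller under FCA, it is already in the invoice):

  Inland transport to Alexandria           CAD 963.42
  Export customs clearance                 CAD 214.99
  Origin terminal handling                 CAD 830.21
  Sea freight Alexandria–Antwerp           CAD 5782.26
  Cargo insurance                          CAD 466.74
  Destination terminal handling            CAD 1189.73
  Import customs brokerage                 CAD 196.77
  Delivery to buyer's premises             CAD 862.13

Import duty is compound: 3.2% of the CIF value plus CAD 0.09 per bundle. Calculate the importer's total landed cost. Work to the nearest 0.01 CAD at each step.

Total landed cost: CAD 60769.99

FCA: the seller delivers export-cleared goods to the carrier; the buyer bears costs from that point.
Already in the invoice (seller's account under FCA): inland to port, export clearance — exclude.
CIF value = FCA price + origin terminal + freight + insurance = 49601.46 + 830.21 + 5782.26 + 466.74 = 56680.67
Ad valorem component: 56680.67 × 3.2% = 1813.78
Specific component: 299 × 0.09 = 26.91
Import duty = 1813.78 + 26.91 = 1840.69
Buyer bears: origin terminal 830.21 + freight 5782.26 + insurance 466.74 + destination terminal 1189.73 + brokerage 196.77 + delivery 862.13 + duty 1840.69 = 11168.53
Landed cost = invoice 49601.46 + 11168.53 = 60769.99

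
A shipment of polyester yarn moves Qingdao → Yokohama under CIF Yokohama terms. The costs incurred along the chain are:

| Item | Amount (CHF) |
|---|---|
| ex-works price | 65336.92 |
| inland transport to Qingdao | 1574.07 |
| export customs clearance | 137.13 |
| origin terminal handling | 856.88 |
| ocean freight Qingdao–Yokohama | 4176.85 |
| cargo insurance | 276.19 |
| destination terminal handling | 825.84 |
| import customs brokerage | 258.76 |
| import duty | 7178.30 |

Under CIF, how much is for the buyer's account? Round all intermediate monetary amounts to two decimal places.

Buyer's account: CHF 8262.90

CIF: the seller pays costs through ocean freight and marine insurance to the destination port.
Seller's account: goods 65336.92 + inland to port 1574.07 + export clearance 137.13 + origin terminal 856.88 + freight 4176.85 + insurance 276.19 = 72358.04
Buyer's account: destination terminal 825.84 + brokerage 258.76 + duty 7178.30 = 8262.90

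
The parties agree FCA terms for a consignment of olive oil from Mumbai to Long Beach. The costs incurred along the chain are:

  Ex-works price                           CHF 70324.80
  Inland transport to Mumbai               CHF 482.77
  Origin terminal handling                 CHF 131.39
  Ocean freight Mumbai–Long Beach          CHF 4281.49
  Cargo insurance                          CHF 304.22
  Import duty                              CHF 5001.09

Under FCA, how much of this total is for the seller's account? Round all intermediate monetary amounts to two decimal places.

Seller's account: CHF 70807.57

FCA: the seller delivers export-cleared goods to the carrier; the buyer bears costs from that point.
Seller's account: goods 70324.80 + inland to port 482.77 = 70807.57
Buyer's account: origin terminal 131.39 + freight 4281.49 + insurance 304.22 + duty 5001.09 = 9718.19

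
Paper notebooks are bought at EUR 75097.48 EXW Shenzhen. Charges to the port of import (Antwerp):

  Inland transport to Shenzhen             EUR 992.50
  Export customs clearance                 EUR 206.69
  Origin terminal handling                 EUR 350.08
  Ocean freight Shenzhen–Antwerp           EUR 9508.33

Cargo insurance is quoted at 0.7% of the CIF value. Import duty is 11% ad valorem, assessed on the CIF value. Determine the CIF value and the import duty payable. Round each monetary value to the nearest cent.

Let C be the CIF value. C = EXW price + pre-shipment costs + freight + 0.7% × C
C − 0.7% × C = 75097.48 + 992.50 + 206.69 + 350.08 + 9508.33
0.993 × C = 86155.08
C = 86155.08 / 0.993 = 86762.42
Insurance premium = 0.7% × 86762.42 = 607.34
Import duty = 86762.42 × 11% = 9543.87

CIF value: EUR 86762.42; import duty: EUR 9543.87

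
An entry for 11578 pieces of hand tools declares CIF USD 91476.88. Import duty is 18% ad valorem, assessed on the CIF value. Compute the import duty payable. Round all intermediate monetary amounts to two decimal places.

Import duty = 91476.88 × 18% = 16465.84

Import duty: USD 16465.84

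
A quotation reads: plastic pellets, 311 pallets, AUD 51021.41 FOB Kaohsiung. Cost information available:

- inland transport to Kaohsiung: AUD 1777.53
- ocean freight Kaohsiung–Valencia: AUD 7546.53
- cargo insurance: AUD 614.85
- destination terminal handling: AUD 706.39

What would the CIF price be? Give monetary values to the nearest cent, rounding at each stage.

CIF price: AUD 59182.79

Not relevant to the conversion: inland to port — on the seller under both FOB and CIF; already in the FOB price and stays in the CIF price. destination terminal — on the buyer under both terms; not part of either seller's price.
From FOB to CIF, the seller additionally bears: freight, insurance.
CIF price = 51021.41 + 7546.53 + 614.85 = 59182.79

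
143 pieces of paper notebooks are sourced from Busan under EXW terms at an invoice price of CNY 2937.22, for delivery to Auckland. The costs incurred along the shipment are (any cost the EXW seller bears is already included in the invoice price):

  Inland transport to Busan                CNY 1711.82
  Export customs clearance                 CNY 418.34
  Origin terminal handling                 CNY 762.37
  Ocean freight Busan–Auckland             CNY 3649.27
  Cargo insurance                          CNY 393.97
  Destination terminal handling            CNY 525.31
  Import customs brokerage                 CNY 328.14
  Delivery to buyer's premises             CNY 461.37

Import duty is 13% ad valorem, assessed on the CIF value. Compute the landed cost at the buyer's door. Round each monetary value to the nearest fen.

Total landed cost: CNY 12471.30

EXW: the seller makes goods available at their premises; the buyer bears all onward costs.
CIF value = EXW price + inland to port + export clearance + origin terminal + freight + insurance = 2937.22 + 1711.82 + 418.34 + 762.37 + 3649.27 + 393.97 = 9872.99
Import duty = 9872.99 × 13% = 1283.49
Buyer bears: inland to port 1711.82 + export clearance 418.34 + origin terminal 762.37 + freight 3649.27 + insurance 393.97 + destination terminal 525.31 + brokerage 328.14 + delivery 461.37 + duty 1283.49 = 9534.08
Landed cost = invoice 2937.22 + 9534.08 = 12471.30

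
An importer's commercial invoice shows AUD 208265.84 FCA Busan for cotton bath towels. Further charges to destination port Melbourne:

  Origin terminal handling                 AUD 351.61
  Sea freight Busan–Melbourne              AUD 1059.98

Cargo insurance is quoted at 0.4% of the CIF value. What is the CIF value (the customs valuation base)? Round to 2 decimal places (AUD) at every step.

CIF value: AUD 210519.51

Let C be the CIF value. C = FCA price + pre-shipment costs + freight + 0.4% × C
C − 0.4% × C = 208265.84 + 351.61 + 1059.98
0.996 × C = 209677.43
C = 209677.43 / 0.996 = 210519.51
Insurance premium = 0.4% × 210519.51 = 842.08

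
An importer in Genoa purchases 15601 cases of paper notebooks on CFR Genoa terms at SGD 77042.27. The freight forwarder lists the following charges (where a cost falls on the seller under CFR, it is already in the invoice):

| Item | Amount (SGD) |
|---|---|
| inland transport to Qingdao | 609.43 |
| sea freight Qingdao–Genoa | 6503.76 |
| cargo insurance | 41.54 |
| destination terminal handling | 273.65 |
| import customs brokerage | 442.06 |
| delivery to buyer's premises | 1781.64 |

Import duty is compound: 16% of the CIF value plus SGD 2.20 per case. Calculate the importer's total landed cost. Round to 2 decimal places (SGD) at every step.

Total landed cost: SGD 126236.77

CFR: the seller pays costs through ocean freight to the destination port, but not insurance.
Already in the invoice (seller's account under CFR): inland to port, freight — exclude.
CIF value = CFR price + insurance = 77042.27 + 41.54 = 77083.81
Ad valorem component: 77083.81 × 16% = 12333.41
Specific component: 15601 × 2.20 = 34322.20
Import duty = 12333.41 + 34322.20 = 46655.61
Buyer bears: insurance 41.54 + destination terminal 273.65 + brokerage 442.06 + delivery 1781.64 + duty 46655.61 = 49194.50
Landed cost = invoice 77042.27 + 49194.50 = 126236.77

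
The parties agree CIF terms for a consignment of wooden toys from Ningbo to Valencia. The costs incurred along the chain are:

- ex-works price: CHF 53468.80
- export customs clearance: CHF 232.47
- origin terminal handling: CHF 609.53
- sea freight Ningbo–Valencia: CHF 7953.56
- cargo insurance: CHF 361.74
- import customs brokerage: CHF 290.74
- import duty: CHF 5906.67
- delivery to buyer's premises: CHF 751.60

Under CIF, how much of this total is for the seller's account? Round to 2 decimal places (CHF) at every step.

Seller's account: CHF 62626.10

CIF: the seller pays costs through ocean freight and marine insurance to the destination port.
Seller's account: goods 53468.80 + export clearance 232.47 + origin terminal 609.53 + freight 7953.56 + insurance 361.74 = 62626.10
Buyer's account: brokerage 290.74 + duty 5906.67 + delivery 751.60 = 6949.01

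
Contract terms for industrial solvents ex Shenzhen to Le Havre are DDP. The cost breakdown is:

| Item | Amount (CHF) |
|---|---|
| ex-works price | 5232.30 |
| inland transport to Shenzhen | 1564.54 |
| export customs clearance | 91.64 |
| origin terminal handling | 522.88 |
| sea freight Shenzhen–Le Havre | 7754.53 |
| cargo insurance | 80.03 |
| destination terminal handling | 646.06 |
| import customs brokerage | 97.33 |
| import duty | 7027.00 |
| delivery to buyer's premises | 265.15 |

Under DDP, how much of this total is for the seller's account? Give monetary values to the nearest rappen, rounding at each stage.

Seller's account: CHF 23281.46

DDP: the seller bears all costs including import duty.
Seller's account: goods 5232.30 + inland to port 1564.54 + export clearance 91.64 + origin terminal 522.88 + freight 7754.53 + insurance 80.03 + destination terminal 646.06 + brokerage 97.33 + duty 7027.00 + delivery 265.15 = 23281.46
Buyer's account: 0.00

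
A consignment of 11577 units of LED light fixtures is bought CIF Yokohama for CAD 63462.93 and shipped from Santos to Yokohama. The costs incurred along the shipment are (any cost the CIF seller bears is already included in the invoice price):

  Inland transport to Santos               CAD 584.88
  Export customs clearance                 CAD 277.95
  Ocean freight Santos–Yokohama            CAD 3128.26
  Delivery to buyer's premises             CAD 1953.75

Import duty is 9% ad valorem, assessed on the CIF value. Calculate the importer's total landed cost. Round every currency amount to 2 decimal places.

Total landed cost: CAD 71128.34

CIF: the seller pays costs through ocean freight and marine insurance to the destination port.
Already in the invoice (seller's account under CIF): inland to port, export clearance, freight — exclude.
The CIF price already equals the CIF value: 63462.93
Import duty = 63462.93 × 9% = 5711.66
Buyer bears: delivery 1953.75 + duty 5711.66 = 7665.41
Landed cost = invoice 63462.93 + 7665.41 = 71128.34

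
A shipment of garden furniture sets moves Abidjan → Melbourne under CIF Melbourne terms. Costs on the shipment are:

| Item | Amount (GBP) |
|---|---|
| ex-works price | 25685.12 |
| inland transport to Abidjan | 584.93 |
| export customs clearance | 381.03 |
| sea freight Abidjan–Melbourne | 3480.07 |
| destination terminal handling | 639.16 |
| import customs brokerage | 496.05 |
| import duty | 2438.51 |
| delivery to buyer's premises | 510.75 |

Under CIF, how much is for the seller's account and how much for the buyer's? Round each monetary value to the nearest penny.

Seller: GBP 30131.15; buyer: GBP 4084.47

CIF: the seller pays costs through ocean freight and marine insurance to the destination port.
Seller's account: goods 25685.12 + inland to port 584.93 + export clearance 381.03 + freight 3480.07 = 30131.15
Buyer's account: destination terminal 639.16 + brokerage 496.05 + duty 2438.51 + delivery 510.75 = 4084.47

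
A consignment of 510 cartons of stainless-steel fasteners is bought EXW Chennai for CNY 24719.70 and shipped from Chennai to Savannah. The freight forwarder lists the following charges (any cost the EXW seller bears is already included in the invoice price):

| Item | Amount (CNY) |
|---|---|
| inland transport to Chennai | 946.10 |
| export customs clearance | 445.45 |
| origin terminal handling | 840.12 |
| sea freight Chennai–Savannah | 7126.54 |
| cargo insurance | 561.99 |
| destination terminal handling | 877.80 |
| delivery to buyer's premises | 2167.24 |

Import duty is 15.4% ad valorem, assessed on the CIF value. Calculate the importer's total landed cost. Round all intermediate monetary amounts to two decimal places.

Total landed cost: CNY 43019.48

EXW: the seller makes goods available at their premises; the buyer bears all onward costs.
CIF value = EXW price + inland to port + export clearance + origin terminal + freight + insurance = 24719.70 + 946.10 + 445.45 + 840.12 + 7126.54 + 561.99 = 34639.90
Import duty = 34639.90 × 15.4% = 5334.54
Buyer bears: inland to port 946.10 + export clearance 445.45 + origin terminal 840.12 + freight 7126.54 + insurance 561.99 + destination terminal 877.80 + delivery 2167.24 + duty 5334.54 = 18299.78
Landed cost = invoice 24719.70 + 18299.78 = 43019.48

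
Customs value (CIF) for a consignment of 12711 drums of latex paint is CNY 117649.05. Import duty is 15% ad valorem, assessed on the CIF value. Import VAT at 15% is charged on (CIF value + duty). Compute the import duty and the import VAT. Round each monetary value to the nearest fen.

Import duty = 117649.05 × 15% = 17647.36
VAT base = CIF + duty = 117649.05 + 17647.36 = 135296.41
Import VAT = 135296.41 × 15% = 20294.46

Import duty: CNY 17647.36; import VAT: CNY 20294.46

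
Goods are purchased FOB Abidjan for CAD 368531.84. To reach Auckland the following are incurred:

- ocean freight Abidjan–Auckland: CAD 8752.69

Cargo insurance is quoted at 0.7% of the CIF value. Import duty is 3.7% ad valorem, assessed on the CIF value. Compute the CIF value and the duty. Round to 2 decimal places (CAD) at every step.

CIF value: CAD 379944.14; import duty: CAD 14057.93

Let C be the CIF value. C = FOB price + freight + 0.7% × C
C − 0.7% × C = 368531.84 + 8752.69
0.993 × C = 377284.53
C = 377284.53 / 0.993 = 379944.14
Insurance premium = 0.7% × 379944.14 = 2659.61
Import duty = 379944.14 × 3.7% = 14057.93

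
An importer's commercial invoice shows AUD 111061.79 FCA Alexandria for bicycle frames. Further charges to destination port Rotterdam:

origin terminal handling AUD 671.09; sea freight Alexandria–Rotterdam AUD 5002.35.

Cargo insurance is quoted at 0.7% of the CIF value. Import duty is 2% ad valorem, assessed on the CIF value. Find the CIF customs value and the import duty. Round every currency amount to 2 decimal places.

CIF value: AUD 117558.14; import duty: AUD 2351.16

Let C be the CIF value. C = FCA price + pre-shipment costs + freight + 0.7% × C
C − 0.7% × C = 111061.79 + 671.09 + 5002.35
0.993 × C = 116735.23
C = 116735.23 / 0.993 = 117558.14
Insurance premium = 0.7% × 117558.14 = 822.91
Import duty = 117558.14 × 2% = 2351.16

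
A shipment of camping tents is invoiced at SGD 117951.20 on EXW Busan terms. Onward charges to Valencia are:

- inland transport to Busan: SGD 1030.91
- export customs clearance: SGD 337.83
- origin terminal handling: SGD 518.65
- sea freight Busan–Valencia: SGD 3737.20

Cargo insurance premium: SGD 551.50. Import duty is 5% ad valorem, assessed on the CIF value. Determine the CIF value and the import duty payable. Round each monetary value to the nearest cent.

CIF value: SGD 124127.29; import duty: SGD 6206.36

CIF = EXW price + pre-shipment costs + freight + insurance
CIF = 117951.20 + 1030.91 + 337.83 + 518.65 + 3737.20 + 551.50 = 124127.29
Import duty = 124127.29 × 5% = 6206.36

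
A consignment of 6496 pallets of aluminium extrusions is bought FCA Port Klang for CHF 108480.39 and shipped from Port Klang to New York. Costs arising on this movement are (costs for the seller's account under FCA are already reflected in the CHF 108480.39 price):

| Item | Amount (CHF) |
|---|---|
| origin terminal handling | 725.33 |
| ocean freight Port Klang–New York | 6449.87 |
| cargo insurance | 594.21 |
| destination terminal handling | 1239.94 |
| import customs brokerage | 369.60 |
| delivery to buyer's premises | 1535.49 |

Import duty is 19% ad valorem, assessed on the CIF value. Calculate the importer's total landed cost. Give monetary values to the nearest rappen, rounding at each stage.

Total landed cost: CHF 141482.29

FCA: the seller delivers export-cleared goods to the carrier; the buyer bears costs from that point.
CIF value = FCA price + origin terminal + freight + insurance = 108480.39 + 725.33 + 6449.87 + 594.21 = 116249.80
Import duty = 116249.80 × 19% = 22087.46
Buyer bears: origin terminal 725.33 + freight 6449.87 + insurance 594.21 + destination terminal 1239.94 + brokerage 369.60 + delivery 1535.49 + duty 22087.46 = 33001.90
Landed cost = invoice 108480.39 + 33001.90 = 141482.29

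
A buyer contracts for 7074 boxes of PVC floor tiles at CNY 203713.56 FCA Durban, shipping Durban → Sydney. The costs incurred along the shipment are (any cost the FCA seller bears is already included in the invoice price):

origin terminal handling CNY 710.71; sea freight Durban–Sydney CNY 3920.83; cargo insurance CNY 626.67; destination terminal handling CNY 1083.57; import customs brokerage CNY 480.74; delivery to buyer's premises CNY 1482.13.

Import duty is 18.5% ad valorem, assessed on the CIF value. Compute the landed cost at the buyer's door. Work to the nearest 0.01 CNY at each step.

FCA: the seller delivers export-cleared goods to the carrier; the buyer bears costs from that point.
CIF value = FCA price + origin terminal + freight + insurance = 203713.56 + 710.71 + 3920.83 + 626.67 = 208971.77
Import duty = 208971.77 × 18.5% = 38659.78
Buyer bears: origin terminal 710.71 + freight 3920.83 + insurance 626.67 + destination terminal 1083.57 + brokerage 480.74 + delivery 1482.13 + duty 38659.78 = 46964.43
Landed cost = invoice 203713.56 + 46964.43 = 250677.99

Total landed cost: CNY 250677.99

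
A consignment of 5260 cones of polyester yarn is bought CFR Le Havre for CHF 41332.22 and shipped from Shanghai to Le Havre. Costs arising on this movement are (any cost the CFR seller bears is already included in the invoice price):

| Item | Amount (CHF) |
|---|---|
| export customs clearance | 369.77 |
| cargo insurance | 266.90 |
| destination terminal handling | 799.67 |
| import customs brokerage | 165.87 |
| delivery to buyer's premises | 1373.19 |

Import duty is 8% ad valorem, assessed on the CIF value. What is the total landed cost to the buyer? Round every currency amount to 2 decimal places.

CFR: the seller pays costs through ocean freight to the destination port, but not insurance.
Already in the invoice (seller's account under CFR): export clearance — exclude.
CIF value = CFR price + insurance = 41332.22 + 266.90 = 41599.12
Import duty = 41599.12 × 8% = 3327.93
Buyer bears: insurance 266.90 + destination terminal 799.67 + brokerage 165.87 + delivery 1373.19 + duty 3327.93 = 5933.56
Landed cost = invoice 41332.22 + 5933.56 = 47265.78

Total landed cost: CHF 47265.78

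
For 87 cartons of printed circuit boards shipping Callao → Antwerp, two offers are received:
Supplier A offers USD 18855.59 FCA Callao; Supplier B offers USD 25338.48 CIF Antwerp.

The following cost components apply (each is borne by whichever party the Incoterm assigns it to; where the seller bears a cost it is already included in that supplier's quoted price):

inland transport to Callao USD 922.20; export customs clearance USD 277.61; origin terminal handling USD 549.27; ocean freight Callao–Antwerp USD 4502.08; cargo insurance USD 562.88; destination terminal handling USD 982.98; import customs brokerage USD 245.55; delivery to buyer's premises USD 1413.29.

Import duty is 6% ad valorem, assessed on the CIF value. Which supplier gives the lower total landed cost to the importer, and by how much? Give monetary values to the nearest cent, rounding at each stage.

Supplier A is cheaper by USD 920.78

Supplier A (FCA):
CIF value = FCA price + origin terminal + freight + insurance = 18855.59 + 549.27 + 4502.08 + 562.88 = 24469.82
Import duty = 24469.82 × 6% = 1468.19
Buyer bears (A): 549.27 + 4502.08 + 562.88 + 982.98 + 245.55 + 1413.29 = 8256.05
Landed cost (A) = invoice 18855.59 + 8256.05 + duty 1468.19 = 28579.83
Supplier B (CIF):
The CIF price already equals the CIF value: 25338.48
Import duty = 25338.48 × 6% = 1520.31
Buyer bears (B): 982.98 + 245.55 + 1413.29 = 2641.82
Landed cost (B) = invoice 25338.48 + 2641.82 + duty 1520.31 = 29500.61
Difference = |28579.83 − 29500.61| = 920.78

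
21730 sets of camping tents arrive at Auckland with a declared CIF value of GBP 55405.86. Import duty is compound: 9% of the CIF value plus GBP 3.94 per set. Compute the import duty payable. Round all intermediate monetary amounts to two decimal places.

Ad valorem component: 55405.86 × 9% = 4986.53
Specific component: 21730 × 3.94 = 85616.20
Import duty = 4986.53 + 85616.20 = 90602.73

Import duty: GBP 90602.73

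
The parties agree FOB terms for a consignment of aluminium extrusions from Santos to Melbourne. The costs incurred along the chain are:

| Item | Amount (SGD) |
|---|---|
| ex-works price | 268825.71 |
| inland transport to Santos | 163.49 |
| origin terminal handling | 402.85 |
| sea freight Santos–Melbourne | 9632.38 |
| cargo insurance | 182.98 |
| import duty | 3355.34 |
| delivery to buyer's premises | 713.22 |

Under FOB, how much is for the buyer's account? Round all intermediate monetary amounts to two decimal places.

Buyer's account: SGD 13883.92

FOB: the seller bears costs until goods are on board at the origin port; the buyer bears freight, insurance and all costs thereafter.
Seller's account: goods 268825.71 + inland to port 163.49 + origin terminal 402.85 = 269392.05
Buyer's account: freight 9632.38 + insurance 182.98 + duty 3355.34 + delivery 713.22 = 13883.92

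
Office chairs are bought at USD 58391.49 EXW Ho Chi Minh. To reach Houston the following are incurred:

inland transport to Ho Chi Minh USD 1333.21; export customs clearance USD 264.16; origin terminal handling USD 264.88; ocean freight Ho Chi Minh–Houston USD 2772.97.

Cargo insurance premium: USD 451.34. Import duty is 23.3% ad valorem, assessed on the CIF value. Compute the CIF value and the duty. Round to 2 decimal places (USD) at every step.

CIF value: USD 63478.05; import duty: USD 14790.39

CIF = EXW price + pre-shipment costs + freight + insurance
CIF = 58391.49 + 1333.21 + 264.16 + 264.88 + 2772.97 + 451.34 = 63478.05
Import duty = 63478.05 × 23.3% = 14790.39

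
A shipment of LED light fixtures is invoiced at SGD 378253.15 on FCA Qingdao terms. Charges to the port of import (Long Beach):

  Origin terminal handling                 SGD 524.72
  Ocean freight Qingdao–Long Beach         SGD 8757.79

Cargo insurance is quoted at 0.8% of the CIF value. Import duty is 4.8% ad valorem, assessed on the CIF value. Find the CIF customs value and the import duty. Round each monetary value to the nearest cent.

Let C be the CIF value. C = FCA price + pre-shipment costs + freight + 0.8% × C
C − 0.8% × C = 378253.15 + 524.72 + 8757.79
0.992 × C = 387535.66
C = 387535.66 / 0.992 = 390660.95
Insurance premium = 0.8% × 390660.95 = 3125.29
Import duty = 390660.95 × 4.8% = 18751.73

CIF value: SGD 390660.95; import duty: SGD 18751.73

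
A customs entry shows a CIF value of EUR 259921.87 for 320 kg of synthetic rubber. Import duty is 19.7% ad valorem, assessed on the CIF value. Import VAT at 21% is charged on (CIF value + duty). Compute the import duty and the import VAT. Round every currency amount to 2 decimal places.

Import duty = 259921.87 × 19.7% = 51204.61
VAT base = CIF + duty = 259921.87 + 51204.61 = 311126.48
Import VAT = 311126.48 × 21% = 65336.56

Import duty: EUR 51204.61; import VAT: EUR 65336.56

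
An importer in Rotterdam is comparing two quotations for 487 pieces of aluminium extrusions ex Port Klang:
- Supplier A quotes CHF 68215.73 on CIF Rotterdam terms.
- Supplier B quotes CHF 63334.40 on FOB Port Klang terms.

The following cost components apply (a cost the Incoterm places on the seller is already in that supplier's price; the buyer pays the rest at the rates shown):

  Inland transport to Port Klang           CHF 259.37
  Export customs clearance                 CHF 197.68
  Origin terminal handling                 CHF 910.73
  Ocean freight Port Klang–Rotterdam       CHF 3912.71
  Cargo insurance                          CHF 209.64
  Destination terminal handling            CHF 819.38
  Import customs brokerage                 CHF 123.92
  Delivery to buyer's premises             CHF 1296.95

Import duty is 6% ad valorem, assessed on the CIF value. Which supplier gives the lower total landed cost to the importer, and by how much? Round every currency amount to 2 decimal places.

Supplier A (CIF):
The CIF price already equals the CIF value: 68215.73
Import duty = 68215.73 × 6% = 4092.94
Buyer bears (A): 819.38 + 123.92 + 1296.95 = 2240.25
Landed cost (A) = invoice 68215.73 + 2240.25 + duty 4092.94 = 74548.92
Supplier B (FOB):
CIF value = FOB price + freight + insurance = 63334.40 + 3912.71 + 209.64 = 67456.75
Import duty = 67456.75 × 6% = 4047.41
Buyer bears (B): 3912.71 + 209.64 + 819.38 + 123.92 + 1296.95 = 6362.60
Landed cost (B) = invoice 63334.40 + 6362.60 + duty 4047.41 = 73744.41
Difference = |74548.92 − 73744.41| = 804.51

Supplier B is cheaper by CHF 804.51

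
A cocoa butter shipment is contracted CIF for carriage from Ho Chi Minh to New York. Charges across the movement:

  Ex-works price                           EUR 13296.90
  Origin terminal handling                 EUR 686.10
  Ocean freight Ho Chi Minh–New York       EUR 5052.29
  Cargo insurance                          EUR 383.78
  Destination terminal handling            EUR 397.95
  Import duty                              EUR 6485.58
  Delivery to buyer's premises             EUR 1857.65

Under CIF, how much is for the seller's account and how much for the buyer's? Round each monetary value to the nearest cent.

CIF: the seller pays costs through ocean freight and marine insurance to the destination port.
Seller's account: goods 13296.90 + origin terminal 686.10 + freight 5052.29 + insurance 383.78 = 19419.07
Buyer's account: destination terminal 397.95 + duty 6485.58 + delivery 1857.65 = 8741.18

Seller: EUR 19419.07; buyer: EUR 8741.18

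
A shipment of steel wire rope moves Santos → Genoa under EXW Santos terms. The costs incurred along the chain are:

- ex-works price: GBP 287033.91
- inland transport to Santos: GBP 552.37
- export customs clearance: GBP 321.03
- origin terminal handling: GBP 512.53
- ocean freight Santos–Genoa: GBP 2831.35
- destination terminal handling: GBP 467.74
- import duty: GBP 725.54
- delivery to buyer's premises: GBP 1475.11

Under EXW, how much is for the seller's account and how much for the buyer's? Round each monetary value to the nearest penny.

EXW: the seller makes goods available at their premises; the buyer bears all onward costs.
Seller's account: goods 287033.91 = 287033.91
Buyer's account: inland to port 552.37 + export clearance 321.03 + origin terminal 512.53 + freight 2831.35 + destination terminal 467.74 + duty 725.54 + delivery 1475.11 = 6885.67

Seller: GBP 287033.91; buyer: GBP 6885.67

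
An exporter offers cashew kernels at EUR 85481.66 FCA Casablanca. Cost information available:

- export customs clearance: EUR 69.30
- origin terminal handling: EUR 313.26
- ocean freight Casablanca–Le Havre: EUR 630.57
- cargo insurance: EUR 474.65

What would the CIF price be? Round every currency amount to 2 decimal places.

Not relevant to the conversion: export clearance — on the seller under both FCA and CIF; already in the FCA price and stays in the CIF price.
From FCA to CIF, the seller additionally bears: origin terminal, freight, insurance.
CIF price = 85481.66 + 313.26 + 630.57 + 474.65 = 86900.14

CIF price: EUR 86900.14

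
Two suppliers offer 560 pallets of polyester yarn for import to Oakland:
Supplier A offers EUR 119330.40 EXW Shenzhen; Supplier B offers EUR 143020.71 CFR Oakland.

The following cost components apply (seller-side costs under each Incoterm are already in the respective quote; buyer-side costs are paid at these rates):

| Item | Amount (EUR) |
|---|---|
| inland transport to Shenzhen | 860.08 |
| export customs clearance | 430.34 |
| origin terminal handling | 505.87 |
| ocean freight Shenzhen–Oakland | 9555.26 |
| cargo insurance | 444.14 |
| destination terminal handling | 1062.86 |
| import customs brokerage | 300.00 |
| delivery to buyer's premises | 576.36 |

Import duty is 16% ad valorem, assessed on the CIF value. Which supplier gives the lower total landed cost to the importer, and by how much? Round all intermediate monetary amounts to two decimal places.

Supplier A (EXW):
CIF value = EXW price + inland to port + export clearance + origin terminal + freight + insurance = 119330.40 + 860.08 + 430.34 + 505.87 + 9555.26 + 444.14 = 131126.09
Import duty = 131126.09 × 16% = 20980.17
Buyer bears (A): 860.08 + 430.34 + 505.87 + 9555.26 + 444.14 + 1062.86 + 300.00 + 576.36 = 13734.91
Landed cost (A) = invoice 119330.40 + 13734.91 + duty 20980.17 = 154045.48
Supplier B (CFR):
CIF value = CFR price + insurance = 143020.71 + 444.14 = 143464.85
Import duty = 143464.85 × 16% = 22954.38
Buyer bears (B): 444.14 + 1062.86 + 300.00 + 576.36 = 2383.36
Landed cost (B) = invoice 143020.71 + 2383.36 + duty 22954.38 = 168358.45
Difference = |154045.48 − 168358.45| = 14312.97

Supplier A is cheaper by EUR 14312.97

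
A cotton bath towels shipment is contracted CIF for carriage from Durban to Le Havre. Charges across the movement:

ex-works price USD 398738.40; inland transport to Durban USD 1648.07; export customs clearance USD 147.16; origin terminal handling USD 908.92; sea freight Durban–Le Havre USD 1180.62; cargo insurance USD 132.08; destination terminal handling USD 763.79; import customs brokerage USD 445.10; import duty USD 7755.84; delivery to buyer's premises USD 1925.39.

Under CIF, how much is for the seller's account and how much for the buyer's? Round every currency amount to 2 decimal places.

Seller: USD 402755.25; buyer: USD 10890.12

CIF: the seller pays costs through ocean freight and marine insurance to the destination port.
Seller's account: goods 398738.40 + inland to port 1648.07 + export clearance 147.16 + origin terminal 908.92 + freight 1180.62 + insurance 132.08 = 402755.25
Buyer's account: destination terminal 763.79 + brokerage 445.10 + duty 7755.84 + delivery 1925.39 = 10890.12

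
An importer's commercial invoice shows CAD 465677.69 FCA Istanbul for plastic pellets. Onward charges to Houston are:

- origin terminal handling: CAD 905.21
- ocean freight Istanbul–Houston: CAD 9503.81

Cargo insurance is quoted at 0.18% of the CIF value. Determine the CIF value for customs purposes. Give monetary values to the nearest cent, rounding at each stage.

CIF value: CAD 476945.21

Let C be the CIF value. C = FCA price + pre-shipment costs + freight + 0.18% × C
C − 0.18% × C = 465677.69 + 905.21 + 9503.81
0.9982 × C = 476086.71
C = 476086.71 / 0.9982 = 476945.21
Insurance premium = 0.18% × 476945.21 = 858.50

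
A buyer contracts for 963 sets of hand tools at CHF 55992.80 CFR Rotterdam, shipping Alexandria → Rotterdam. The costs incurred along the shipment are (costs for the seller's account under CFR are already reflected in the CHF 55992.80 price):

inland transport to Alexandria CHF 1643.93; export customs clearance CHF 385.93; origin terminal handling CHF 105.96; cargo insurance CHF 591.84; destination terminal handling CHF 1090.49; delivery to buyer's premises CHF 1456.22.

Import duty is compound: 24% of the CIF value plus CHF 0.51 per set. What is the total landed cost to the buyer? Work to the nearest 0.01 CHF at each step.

Total landed cost: CHF 73202.79

CFR: the seller pays costs through ocean freight to the destination port, but not insurance.
Already in the invoice (seller's account under CFR): inland to port, export clearance, origin terminal — exclude.
CIF value = CFR price + insurance = 55992.80 + 591.84 = 56584.64
Ad valorem component: 56584.64 × 24% = 13580.31
Specific component: 963 × 0.51 = 491.13
Import duty = 13580.31 + 491.13 = 14071.44
Buyer bears: insurance 591.84 + destination terminal 1090.49 + delivery 1456.22 + duty 14071.44 = 17209.99
Landed cost = invoice 55992.80 + 17209.99 = 73202.79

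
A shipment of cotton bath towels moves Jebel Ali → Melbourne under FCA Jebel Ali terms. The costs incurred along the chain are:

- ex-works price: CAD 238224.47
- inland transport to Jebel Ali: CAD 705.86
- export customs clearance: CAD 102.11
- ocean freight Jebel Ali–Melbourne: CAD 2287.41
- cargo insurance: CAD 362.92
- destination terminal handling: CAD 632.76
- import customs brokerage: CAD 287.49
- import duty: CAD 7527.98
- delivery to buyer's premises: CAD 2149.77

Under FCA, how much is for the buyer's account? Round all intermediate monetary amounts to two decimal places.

Buyer's account: CAD 13248.33

FCA: the seller delivers export-cleared goods to the carrier; the buyer bears costs from that point.
Seller's account: goods 238224.47 + inland to port 705.86 + export clearance 102.11 = 239032.44
Buyer's account: freight 2287.41 + insurance 362.92 + destination terminal 632.76 + brokerage 287.49 + duty 7527.98 + delivery 2149.77 = 13248.33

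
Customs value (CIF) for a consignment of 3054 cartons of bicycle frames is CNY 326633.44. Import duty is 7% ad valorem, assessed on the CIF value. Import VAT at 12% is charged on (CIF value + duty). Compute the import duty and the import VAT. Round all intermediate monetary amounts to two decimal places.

Import duty: CNY 22864.34; import VAT: CNY 41939.73

Import duty = 326633.44 × 7% = 22864.34
VAT base = CIF + duty = 326633.44 + 22864.34 = 349497.78
Import VAT = 349497.78 × 12% = 41939.73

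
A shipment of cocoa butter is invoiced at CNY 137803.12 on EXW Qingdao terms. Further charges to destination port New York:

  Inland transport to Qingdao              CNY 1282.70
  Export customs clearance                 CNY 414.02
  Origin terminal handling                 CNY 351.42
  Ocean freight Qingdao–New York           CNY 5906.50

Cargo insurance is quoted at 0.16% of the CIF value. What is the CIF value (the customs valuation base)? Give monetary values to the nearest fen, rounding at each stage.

Let C be the CIF value. C = EXW price + pre-shipment costs + freight + 0.16% × C
C − 0.16% × C = 137803.12 + 1282.70 + 414.02 + 351.42 + 5906.50
0.9984 × C = 145757.76
C = 145757.76 / 0.9984 = 145991.35
Insurance premium = 0.16% × 145991.35 = 233.59

CIF value: CNY 145991.35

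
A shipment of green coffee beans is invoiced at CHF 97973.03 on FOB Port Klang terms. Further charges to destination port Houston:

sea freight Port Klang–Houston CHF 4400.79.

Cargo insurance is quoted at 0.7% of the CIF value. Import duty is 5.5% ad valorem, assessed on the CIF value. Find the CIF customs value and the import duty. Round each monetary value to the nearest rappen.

Let C be the CIF value. C = FOB price + freight + 0.7% × C
C − 0.7% × C = 97973.03 + 4400.79
0.993 × C = 102373.82
C = 102373.82 / 0.993 = 103095.49
Insurance premium = 0.7% × 103095.49 = 721.67
Import duty = 103095.49 × 5.5% = 5670.25

CIF value: CHF 103095.49; import duty: CHF 5670.25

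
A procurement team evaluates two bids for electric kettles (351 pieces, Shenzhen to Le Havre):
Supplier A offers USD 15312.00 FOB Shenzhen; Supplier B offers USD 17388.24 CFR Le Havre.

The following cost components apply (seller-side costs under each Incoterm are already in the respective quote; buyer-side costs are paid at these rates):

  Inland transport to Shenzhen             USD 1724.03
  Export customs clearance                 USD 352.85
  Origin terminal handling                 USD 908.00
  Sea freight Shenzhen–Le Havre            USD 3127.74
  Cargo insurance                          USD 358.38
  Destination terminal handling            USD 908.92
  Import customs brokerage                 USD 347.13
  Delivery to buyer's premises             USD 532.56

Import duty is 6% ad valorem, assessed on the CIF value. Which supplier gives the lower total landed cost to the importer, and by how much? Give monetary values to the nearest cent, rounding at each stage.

Supplier A (FOB):
CIF value = FOB price + freight + insurance = 15312.00 + 3127.74 + 358.38 = 18798.12
Import duty = 18798.12 × 6% = 1127.89
Buyer bears (A): 3127.74 + 358.38 + 908.92 + 347.13 + 532.56 = 5274.73
Landed cost (A) = invoice 15312.00 + 5274.73 + duty 1127.89 = 21714.62
Supplier B (CFR):
CIF value = CFR price + insurance = 17388.24 + 358.38 = 17746.62
Import duty = 17746.62 × 6% = 1064.80
Buyer bears (B): 358.38 + 908.92 + 347.13 + 532.56 = 2146.99
Landed cost (B) = invoice 17388.24 + 2146.99 + duty 1064.80 = 20600.03
Difference = |21714.62 − 20600.03| = 1114.59

Supplier B is cheaper by USD 1114.59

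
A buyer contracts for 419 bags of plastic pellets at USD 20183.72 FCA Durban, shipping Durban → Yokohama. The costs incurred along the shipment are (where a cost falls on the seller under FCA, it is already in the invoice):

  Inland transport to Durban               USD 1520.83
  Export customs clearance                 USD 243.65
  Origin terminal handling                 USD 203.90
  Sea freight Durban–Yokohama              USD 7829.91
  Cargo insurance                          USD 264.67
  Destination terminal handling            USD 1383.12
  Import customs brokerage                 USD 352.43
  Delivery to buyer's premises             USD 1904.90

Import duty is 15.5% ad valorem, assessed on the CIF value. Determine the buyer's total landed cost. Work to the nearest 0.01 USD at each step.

Total landed cost: USD 36537.39

FCA: the seller delivers export-cleared goods to the carrier; the buyer bears costs from that point.
Already in the invoice (seller's account under FCA): inland to port, export clearance — exclude.
CIF value = FCA price + origin terminal + freight + insurance = 20183.72 + 203.90 + 7829.91 + 264.67 = 28482.20
Import duty = 28482.20 × 15.5% = 4414.74
Buyer bears: origin terminal 203.90 + freight 7829.91 + insurance 264.67 + destination terminal 1383.12 + brokerage 352.43 + delivery 1904.90 + duty 4414.74 = 16353.67
Landed cost = invoice 20183.72 + 16353.67 = 36537.39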